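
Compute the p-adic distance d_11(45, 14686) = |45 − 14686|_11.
d_11(45, 14686) = 1/14641

Step 1 — x − y = 45 − 14686 = -14641. Step 2 — v_11(-14641) = 4 (factor: -14641 = −(11^4 · 1); the sign does not affect v_p). Step 3 — |x − y|_11 = 11^{-4} = 1/14641.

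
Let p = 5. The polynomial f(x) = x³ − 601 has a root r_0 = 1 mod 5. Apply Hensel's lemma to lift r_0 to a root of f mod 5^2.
r_1 = 1 (mod 25)

Hensel: r_{i+1} = r_i − f(r_i)/f′(r_i) mod 5^{i+2}, where f′(x) = 3x². Iterate:
  r_0 = 1 (mod 5)
  r_1 = 1 (mod 25)
Final: r = 1 with f(r) ≡ 0 mod 5^2.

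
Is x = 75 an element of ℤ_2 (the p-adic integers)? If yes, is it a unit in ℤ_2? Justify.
x ∈ ℤ_2^× (unit); v_2(x) = 0

ℤ_2 = {x ∈ ℚ_2 : v_2(x) ≥ 0} and ℤ_2^× = {x ∈ ℤ_2 : v_2(x) = 0}. Here v_2(75) = v_2(num) − v_2(den) = 0; compare against these criteria.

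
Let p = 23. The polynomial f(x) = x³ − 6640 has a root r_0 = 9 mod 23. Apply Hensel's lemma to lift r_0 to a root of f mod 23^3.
r_2 = 11532 (mod 12167)

Hensel: r_{i+1} = r_i − f(r_i)/f′(r_i) mod 23^{i+2}, where f′(x) = 3x². Iterate:
  r_0 = 9 (mod 23)
  r_1 = 423 (mod 529)
  r_2 = 11532 (mod 12167)
Final: r = 11532 with f(r) ≡ 0 mod 23^3.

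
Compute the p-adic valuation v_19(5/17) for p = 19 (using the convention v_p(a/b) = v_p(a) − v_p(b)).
v_19(5/17) = 0

Factor powers of 19 from the numerator and denominator of the reduced fraction: 5 = 19^0 · 5 and 17 = 19^0 · 17. Apply v_p(a/b) = v_p(a) − v_p(b): v_19(5/17) = 0 − 0 = 0.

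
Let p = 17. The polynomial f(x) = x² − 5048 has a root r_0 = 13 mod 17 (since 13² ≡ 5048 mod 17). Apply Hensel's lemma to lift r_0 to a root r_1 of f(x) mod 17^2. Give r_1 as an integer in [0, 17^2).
r_1 = 234 (mod 289)

Hensel's recurrence: r_{i+1} = r_i − f(r_i)·(f′(r_i))^{-1} mod 17^{i+2}, with f′(x) = 2x. Iterate:
  r_0 = 13 (mod 17)
  r_1 = 234 (mod 289)
Final: r_1 = 234, and one checks f(r_1) ≡ 0 mod 17^2.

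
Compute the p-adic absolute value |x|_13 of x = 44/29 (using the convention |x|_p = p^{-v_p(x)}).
|44/29|_13 = 1

Step 1 — compute v_13(x) by factoring powers of 13 out of the numerator and denominator: v_13(44/29) = 0. Step 2 — apply |x|_p = p^{-v_p(x)} = 13^{0} = 1.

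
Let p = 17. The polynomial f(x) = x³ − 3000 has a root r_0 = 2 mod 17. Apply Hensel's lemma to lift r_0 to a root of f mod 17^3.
r_2 = 2467 (mod 4913)

Hensel: r_{i+1} = r_i − f(r_i)/f′(r_i) mod 17^{i+2}, where f′(x) = 3x². Iterate:
  r_0 = 2 (mod 17)
  r_1 = 155 (mod 289)
  r_2 = 2467 (mod 4913)
Final: r = 2467 with f(r) ≡ 0 mod 17^3.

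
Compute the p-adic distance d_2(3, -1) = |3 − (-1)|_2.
d_2(3, -1) = 1/4

Step 1 — x − y = 3 − (-1) = 4. Step 2 — v_2(4) = 2 (factor: 4 = (2^2 · 1); the sign does not affect v_p). Step 3 — |x − y|_2 = 2^{-2} = 1/4.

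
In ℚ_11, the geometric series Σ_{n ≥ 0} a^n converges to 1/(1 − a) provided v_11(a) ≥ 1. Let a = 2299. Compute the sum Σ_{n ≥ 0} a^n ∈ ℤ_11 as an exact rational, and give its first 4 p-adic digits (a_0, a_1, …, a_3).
Σ a^n = 1/(1 − a) = -1/2298;  first 4 digits = (1, 0, 8, 1)

v_11(a) = 2 ≥ 1, so the series converges in ℤ_11 to 1/(1 − a) = 1/(1 − 2299) = -1/2298. Expand this rational in ℤ_11: compute digits iteratively via d_i = x_i mod 11, x_{i+1} = (x_i − d_i)/11. The first 4 digits are (1, 0, 8, 1).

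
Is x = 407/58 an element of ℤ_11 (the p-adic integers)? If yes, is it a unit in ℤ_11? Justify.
x ∈ ℤ_11 but not a unit; v_11(x) = 1 > 0

ℤ_11 = {x ∈ ℚ_11 : v_11(x) ≥ 0} and ℤ_11^× = {x ∈ ℤ_11 : v_11(x) = 0}. Here v_11(407/58) = v_11(num) − v_11(den) = 1; compare against these criteria.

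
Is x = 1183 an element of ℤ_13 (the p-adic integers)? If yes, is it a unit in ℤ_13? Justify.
x ∈ ℤ_13 but not a unit; v_13(x) = 2 > 0

ℤ_13 = {x ∈ ℚ_13 : v_13(x) ≥ 0} and ℤ_13^× = {x ∈ ℤ_13 : v_13(x) = 0}. Here v_13(1183) = v_13(num) − v_13(den) = 2; compare against these criteria.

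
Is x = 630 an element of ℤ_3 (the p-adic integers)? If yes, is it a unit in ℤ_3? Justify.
x ∈ ℤ_3 but not a unit; v_3(x) = 2 > 0

ℤ_3 = {x ∈ ℚ_3 : v_3(x) ≥ 0} and ℤ_3^× = {x ∈ ℤ_3 : v_3(x) = 0}. Here v_3(630) = v_3(num) − v_3(den) = 2; compare against these criteria.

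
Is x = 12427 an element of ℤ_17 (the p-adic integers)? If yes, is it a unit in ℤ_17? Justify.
x ∈ ℤ_17 but not a unit; v_17(x) = 2 > 0

ℤ_17 = {x ∈ ℚ_17 : v_17(x) ≥ 0} and ℤ_17^× = {x ∈ ℤ_17 : v_17(x) = 0}. Here v_17(12427) = v_17(num) − v_17(den) = 2; compare against these criteria.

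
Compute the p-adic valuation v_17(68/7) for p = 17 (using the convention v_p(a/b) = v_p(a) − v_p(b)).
v_17(68/7) = 1

Factor powers of 17 from the numerator and denominator of the reduced fraction: 68 = 17^1 · 4 and 7 = 17^0 · 7. Apply v_p(a/b) = v_p(a) − v_p(b): v_17(68/7) = 1 − 0 = 1.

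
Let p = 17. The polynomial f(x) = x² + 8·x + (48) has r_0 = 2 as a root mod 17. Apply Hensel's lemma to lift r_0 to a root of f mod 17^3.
r_2 = 767 (mod 4913)

Hensel: r_{i+1} = r_i − f(r_i)·(f′(r_i))^{-1} mod 17^{i+2}, f′(x) = 2x + 8. Iterate:
  r_0 = 2 (mod 17)
  r_1 = 189 (mod 289)
  r_2 = 767 (mod 4913)
Final: r = 767 satisfies f(r) ≡ 0 mod 17^3.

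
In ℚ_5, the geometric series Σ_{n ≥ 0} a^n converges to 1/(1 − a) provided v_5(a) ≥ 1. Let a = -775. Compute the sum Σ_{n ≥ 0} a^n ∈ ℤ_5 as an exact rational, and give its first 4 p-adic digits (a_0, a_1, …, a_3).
Σ a^n = 1/(1 − a) = 1/776;  first 4 digits = (1, 0, 4, 3)

v_5(a) = 2 ≥ 1, so the series converges in ℤ_5 to 1/(1 − a) = 1/(1 − (-775)) = 1/776. Expand this rational in ℤ_5: compute digits iteratively via d_i = x_i mod 5, x_{i+1} = (x_i − d_i)/5. The first 4 digits are (1, 0, 4, 3).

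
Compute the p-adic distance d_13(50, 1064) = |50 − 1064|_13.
d_13(50, 1064) = 1/169

Step 1 — x − y = 50 − 1064 = -1014. Step 2 — v_13(-1014) = 2 (factor: -1014 = −(13^2 · 6); the sign does not affect v_p). Step 3 — |x − y|_13 = 13^{-2} = 1/169.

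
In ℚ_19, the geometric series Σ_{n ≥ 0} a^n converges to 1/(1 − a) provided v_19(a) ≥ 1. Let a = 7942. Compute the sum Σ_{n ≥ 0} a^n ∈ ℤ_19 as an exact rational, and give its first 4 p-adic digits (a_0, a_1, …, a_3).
Σ a^n = 1/(1 − a) = -1/7941;  first 4 digits = (1, 0, 3, 1)

v_19(a) = 2 ≥ 1, so the series converges in ℤ_19 to 1/(1 − a) = 1/(1 − 7942) = -1/7941. Expand this rational in ℤ_19: compute digits iteratively via d_i = x_i mod 19, x_{i+1} = (x_i − d_i)/19. The first 4 digits are (1, 0, 3, 1).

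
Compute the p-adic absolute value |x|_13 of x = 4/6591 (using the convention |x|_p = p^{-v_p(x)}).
|4/6591|_13 = 2197

Step 1 — compute v_13(x) by factoring powers of 13 out of the numerator and denominator: v_13(4/6591) = -3. Step 2 — apply |x|_p = p^{-v_p(x)} = 13^{3} = 2197.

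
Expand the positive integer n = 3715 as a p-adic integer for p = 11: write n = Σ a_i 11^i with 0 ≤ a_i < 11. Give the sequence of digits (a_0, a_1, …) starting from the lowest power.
(a_0, a_1, …) = (8, 7, 8, 2)

Repeated division by 11 gives the digits low-to-high: 3715 = 8 + 7·11^1 + 8·11^2 + 2·11^3. Digit sequence: (8, 7, 8, 2).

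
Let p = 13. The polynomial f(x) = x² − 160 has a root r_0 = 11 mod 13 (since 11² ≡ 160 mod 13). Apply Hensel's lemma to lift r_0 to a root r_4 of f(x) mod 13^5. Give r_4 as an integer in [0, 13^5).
r_4 = 353507 (mod 371293)

Hensel's recurrence: r_{i+1} = r_i − f(r_i)·(f′(r_i))^{-1} mod 13^{i+2}, with f′(x) = 2x. Iterate:
  r_0 = 11 (mod 13)
  r_1 = 128 (mod 169)
  r_2 = 1987 (mod 2197)
  r_3 = 10775 (mod 28561)
  r_4 = 353507 (mod 371293)
Final: r_4 = 353507, and one checks f(r_4) ≡ 0 mod 13^5.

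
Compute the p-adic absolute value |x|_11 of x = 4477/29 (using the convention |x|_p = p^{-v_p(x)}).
|4477/29|_11 = 1/121

Step 1 — compute v_11(x) by factoring powers of 11 out of the numerator and denominator: v_11(4477/29) = 2. Step 2 — apply |x|_p = p^{-v_p(x)} = 11^{-2} = 1/121.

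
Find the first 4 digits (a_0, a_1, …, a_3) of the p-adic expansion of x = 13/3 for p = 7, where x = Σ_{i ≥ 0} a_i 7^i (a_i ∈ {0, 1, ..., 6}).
(a_0, …, a_3) = (2, 5, 4, 4)

v_7(13/3) = 0 (numerator and denominator both coprime to 7), so x ∈ ℤ_7^×. Compute digits iteratively via a_i = x_i mod 7, x_{i+1} = (x_i − a_i)/7, with x_0 = x:
  x_0 = 13/3;  a_0 = 2;  x_1 = (x_0 − 2)/7 = 1/3
  x_1 = 1/3;  a_1 = 5;  x_2 = (x_1 − 5)/7 = -2/3
  x_2 = -2/3;  a_2 = 4;  x_3 = (x_2 − 4)/7 = -2/3
  x_3 = -2/3;  a_3 = 4;  x_4 = (x_3 − 4)/7 = -2/3
Digits: (2, 5, 4, 4).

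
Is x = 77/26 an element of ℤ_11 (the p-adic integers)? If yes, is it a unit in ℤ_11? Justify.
x ∈ ℤ_11 but not a unit; v_11(x) = 1 > 0

ℤ_11 = {x ∈ ℚ_11 : v_11(x) ≥ 0} and ℤ_11^× = {x ∈ ℤ_11 : v_11(x) = 0}. Here v_11(77/26) = v_11(num) − v_11(den) = 1; compare against these criteria.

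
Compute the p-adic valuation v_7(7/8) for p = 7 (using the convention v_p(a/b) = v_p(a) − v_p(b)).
v_7(7/8) = 1

Factor powers of 7 from the numerator and denominator of the reduced fraction: 7 = 7^1 · 1 and 8 = 7^0 · 8. Apply v_p(a/b) = v_p(a) − v_p(b): v_7(7/8) = 1 − 0 = 1.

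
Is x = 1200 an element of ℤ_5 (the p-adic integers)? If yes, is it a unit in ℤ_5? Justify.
x ∈ ℤ_5 but not a unit; v_5(x) = 2 > 0

ℤ_5 = {x ∈ ℚ_5 : v_5(x) ≥ 0} and ℤ_5^× = {x ∈ ℤ_5 : v_5(x) = 0}. Here v_5(1200) = v_5(num) − v_5(den) = 2; compare against these criteria.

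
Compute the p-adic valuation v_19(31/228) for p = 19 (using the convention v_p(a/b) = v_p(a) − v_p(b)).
v_19(31/228) = -1

Factor powers of 19 from the numerator and denominator of the reduced fraction: 31 = 19^0 · 31 and 228 = 19^1 · 12. Apply v_p(a/b) = v_p(a) − v_p(b): v_19(31/228) = 0 − 1 = -1.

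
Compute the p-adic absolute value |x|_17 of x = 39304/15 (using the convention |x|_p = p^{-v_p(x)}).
|39304/15|_17 = 1/4913

Step 1 — compute v_17(x) by factoring powers of 17 out of the numerator and denominator: v_17(39304/15) = 3. Step 2 — apply |x|_p = p^{-v_p(x)} = 17^{-3} = 1/4913.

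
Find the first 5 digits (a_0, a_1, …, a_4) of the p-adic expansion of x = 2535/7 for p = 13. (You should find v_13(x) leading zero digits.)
(a_0, …, a_4) = (0, 0, 4, 11, 1)

v_13(2535/7) = 2, so a_0 = ... = a_1 = 0. Factor out: x = 13^2 · u with u = 15/7 a unit in ℤ_13. Expand u iteratively via a_{v+i} = u_i mod 13, u_{i+1} = (u_i − a_{v+i})/13:
  u_0 = 15/7;  a_2 = 4;  u_1 = (u_0 − 4)/13 = -1/7
  u_1 = -1/7;  a_3 = 11;  u_2 = (u_1 − 11)/13 = -6/7
  u_2 = -6/7;  a_4 = 1;  u_3 = (u_2 − 1)/13 = -1/7
Digits: (0, 0, 4, 11, 1).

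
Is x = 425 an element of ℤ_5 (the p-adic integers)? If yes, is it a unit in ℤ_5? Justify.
x ∈ ℤ_5 but not a unit; v_5(x) = 2 > 0

ℤ_5 = {x ∈ ℚ_5 : v_5(x) ≥ 0} and ℤ_5^× = {x ∈ ℤ_5 : v_5(x) = 0}. Here v_5(425) = v_5(num) − v_5(den) = 2; compare against these criteria.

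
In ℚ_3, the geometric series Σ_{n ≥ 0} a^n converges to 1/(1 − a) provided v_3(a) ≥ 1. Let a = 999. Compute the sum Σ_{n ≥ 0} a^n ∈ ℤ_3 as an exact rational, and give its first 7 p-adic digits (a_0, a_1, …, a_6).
Σ a^n = 1/(1 − a) = -1/998;  first 7 digits = (1, 0, 0, 1, 0, 1, 2)

v_3(a) = 3 ≥ 1, so the series converges in ℤ_3 to 1/(1 − a) = 1/(1 − 999) = -1/998. Expand this rational in ℤ_3: compute digits iteratively via d_i = x_i mod 3, x_{i+1} = (x_i − d_i)/3. The first 7 digits are (1, 0, 0, 1, 0, 1, 2).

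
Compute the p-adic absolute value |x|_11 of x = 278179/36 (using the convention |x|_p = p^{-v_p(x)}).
|278179/36|_11 = 1/14641

Step 1 — compute v_11(x) by factoring powers of 11 out of the numerator and denominator: v_11(278179/36) = 4. Step 2 — apply |x|_p = p^{-v_p(x)} = 11^{-4} = 1/14641.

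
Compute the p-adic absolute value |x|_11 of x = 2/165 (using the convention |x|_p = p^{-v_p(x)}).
|2/165|_11 = 11

Step 1 — compute v_11(x) by factoring powers of 11 out of the numerator and denominator: v_11(2/165) = -1. Step 2 — apply |x|_p = p^{-v_p(x)} = 11^{1} = 11.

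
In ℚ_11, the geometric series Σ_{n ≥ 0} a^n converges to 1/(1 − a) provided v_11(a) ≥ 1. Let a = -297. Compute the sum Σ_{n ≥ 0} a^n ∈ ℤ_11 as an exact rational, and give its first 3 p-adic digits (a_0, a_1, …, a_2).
Σ a^n = 1/(1 − a) = 1/298;  first 3 digits = (1, 6, 0)

v_11(a) = 1 ≥ 1, so the series converges in ℤ_11 to 1/(1 − a) = 1/(1 − (-297)) = 1/298. Expand this rational in ℤ_11: compute digits iteratively via d_i = x_i mod 11, x_{i+1} = (x_i − d_i)/11. The first 3 digits are (1, 6, 0).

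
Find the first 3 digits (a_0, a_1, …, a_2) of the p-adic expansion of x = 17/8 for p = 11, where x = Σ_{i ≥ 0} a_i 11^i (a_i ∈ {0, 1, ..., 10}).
(a_0, …, a_2) = (9, 9, 6)

v_11(17/8) = 0 (numerator and denominator both coprime to 11), so x ∈ ℤ_11^×. Compute digits iteratively via a_i = x_i mod 11, x_{i+1} = (x_i − a_i)/11, with x_0 = x:
  x_0 = 17/8;  a_0 = 9;  x_1 = (x_0 − 9)/11 = -5/8
  x_1 = -5/8;  a_1 = 9;  x_2 = (x_1 − 9)/11 = -7/8
  x_2 = -7/8;  a_2 = 6;  x_3 = (x_2 − 6)/11 = -5/8
Digits: (9, 9, 6).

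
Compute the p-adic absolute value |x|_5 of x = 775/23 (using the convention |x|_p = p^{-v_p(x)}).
|775/23|_5 = 1/25

Step 1 — compute v_5(x) by factoring powers of 5 out of the numerator and denominator: v_5(775/23) = 2. Step 2 — apply |x|_p = p^{-v_p(x)} = 5^{-2} = 1/25.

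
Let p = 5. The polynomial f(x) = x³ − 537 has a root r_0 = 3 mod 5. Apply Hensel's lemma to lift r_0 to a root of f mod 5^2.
r_1 = 8 (mod 25)

Hensel: r_{i+1} = r_i − f(r_i)/f′(r_i) mod 5^{i+2}, where f′(x) = 3x². Iterate:
  r_0 = 3 (mod 5)
  r_1 = 8 (mod 25)
Final: r = 8 with f(r) ≡ 0 mod 5^2.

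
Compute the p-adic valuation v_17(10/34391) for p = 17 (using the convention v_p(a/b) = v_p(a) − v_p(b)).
v_17(10/34391) = -3

Factor powers of 17 from the numerator and denominator of the reduced fraction: 10 = 17^0 · 10 and 34391 = 17^3 · 7. Apply v_p(a/b) = v_p(a) − v_p(b): v_17(10/34391) = 0 − 3 = -3.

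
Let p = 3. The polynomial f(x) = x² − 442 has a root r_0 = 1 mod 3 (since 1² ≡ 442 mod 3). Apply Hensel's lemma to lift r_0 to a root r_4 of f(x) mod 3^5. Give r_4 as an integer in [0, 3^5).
r_4 = 181 (mod 243)

Hensel's recurrence: r_{i+1} = r_i − f(r_i)·(f′(r_i))^{-1} mod 3^{i+2}, with f′(x) = 2x. Iterate:
  r_0 = 1 (mod 3)
  r_1 = 1 (mod 9)
  r_2 = 19 (mod 27)
  r_3 = 19 (mod 81)
  r_4 = 181 (mod 243)
Final: r_4 = 181, and one checks f(r_4) ≡ 0 mod 3^5.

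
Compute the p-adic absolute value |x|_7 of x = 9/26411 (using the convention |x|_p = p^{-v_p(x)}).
|9/26411|_7 = 2401

Step 1 — compute v_7(x) by factoring powers of 7 out of the numerator and denominator: v_7(9/26411) = -4. Step 2 — apply |x|_p = p^{-v_p(x)} = 7^{4} = 2401.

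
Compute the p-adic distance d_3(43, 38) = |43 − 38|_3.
d_3(43, 38) = 1

Step 1 — x − y = 43 − 38 = 5. Step 2 — v_3(5) = 0 (factor: 5 = (3^0 · 5); the sign does not affect v_p). Step 3 — |x − y|_3 = 3^{0} = 1.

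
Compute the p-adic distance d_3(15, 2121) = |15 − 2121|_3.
d_3(15, 2121) = 1/81

Step 1 — x − y = 15 − 2121 = -2106. Step 2 — v_3(-2106) = 4 (factor: -2106 = −(3^4 · 26); the sign does not affect v_p). Step 3 — |x − y|_3 = 3^{-4} = 1/81.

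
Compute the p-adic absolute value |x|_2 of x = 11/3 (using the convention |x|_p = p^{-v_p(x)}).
|11/3|_2 = 1

Step 1 — compute v_2(x) by factoring powers of 2 out of the numerator and denominator: v_2(11/3) = 0. Step 2 — apply |x|_p = p^{-v_p(x)} = 2^{0} = 1.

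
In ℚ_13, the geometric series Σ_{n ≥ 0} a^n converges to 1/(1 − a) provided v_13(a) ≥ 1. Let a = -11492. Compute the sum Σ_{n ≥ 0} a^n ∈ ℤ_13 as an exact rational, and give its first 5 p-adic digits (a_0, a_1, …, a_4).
Σ a^n = 1/(1 − a) = 1/11493;  first 5 digits = (1, 0, 10, 7, 8)

v_13(a) = 2 ≥ 1, so the series converges in ℤ_13 to 1/(1 − a) = 1/(1 − (-11492)) = 1/11493. Expand this rational in ℤ_13: compute digits iteratively via d_i = x_i mod 13, x_{i+1} = (x_i − d_i)/13. The first 5 digits are (1, 0, 10, 7, 8).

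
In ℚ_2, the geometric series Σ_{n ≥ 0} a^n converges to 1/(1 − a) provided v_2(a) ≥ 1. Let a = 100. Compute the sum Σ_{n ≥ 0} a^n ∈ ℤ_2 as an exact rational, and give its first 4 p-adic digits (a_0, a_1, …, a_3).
Σ a^n = 1/(1 − a) = -1/99;  first 4 digits = (1, 0, 1, 0)

v_2(a) = 2 ≥ 1, so the series converges in ℤ_2 to 1/(1 − a) = 1/(1 − 100) = -1/99. Expand this rational in ℤ_2: compute digits iteratively via d_i = x_i mod 2, x_{i+1} = (x_i − d_i)/2. The first 4 digits are (1, 0, 1, 0).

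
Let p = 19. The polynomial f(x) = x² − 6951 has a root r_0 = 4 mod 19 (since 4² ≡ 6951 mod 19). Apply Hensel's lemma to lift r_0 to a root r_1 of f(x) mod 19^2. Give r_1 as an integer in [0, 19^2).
r_1 = 194 (mod 361)

Hensel's recurrence: r_{i+1} = r_i − f(r_i)·(f′(r_i))^{-1} mod 19^{i+2}, with f′(x) = 2x. Iterate:
  r_0 = 4 (mod 19)
  r_1 = 194 (mod 361)
Final: r_1 = 194, and one checks f(r_1) ≡ 0 mod 19^2.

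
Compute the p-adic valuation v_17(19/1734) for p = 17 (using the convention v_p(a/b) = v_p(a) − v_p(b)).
v_17(19/1734) = -2

Factor powers of 17 from the numerator and denominator of the reduced fraction: 19 = 17^0 · 19 and 1734 = 17^2 · 6. Apply v_p(a/b) = v_p(a) − v_p(b): v_17(19/1734) = 0 − 2 = -2.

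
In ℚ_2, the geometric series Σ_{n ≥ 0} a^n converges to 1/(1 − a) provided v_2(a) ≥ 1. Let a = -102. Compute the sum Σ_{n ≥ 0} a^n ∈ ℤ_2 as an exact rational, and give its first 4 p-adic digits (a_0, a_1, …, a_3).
Σ a^n = 1/(1 − a) = 1/103;  first 4 digits = (1, 1, 1, 0)

v_2(a) = 1 ≥ 1, so the series converges in ℤ_2 to 1/(1 − a) = 1/(1 − (-102)) = 1/103. Expand this rational in ℤ_2: compute digits iteratively via d_i = x_i mod 2, x_{i+1} = (x_i − d_i)/2. The first 4 digits are (1, 1, 1, 0).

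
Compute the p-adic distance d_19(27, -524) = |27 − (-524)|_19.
d_19(27, -524) = 1/19

Step 1 — x − y = 27 − (-524) = 551. Step 2 — v_19(551) = 1 (factor: 551 = (19^1 · 29); the sign does not affect v_p). Step 3 — |x − y|_19 = 19^{-1} = 1/19.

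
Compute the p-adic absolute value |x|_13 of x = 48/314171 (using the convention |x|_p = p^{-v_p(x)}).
|48/314171|_13 = 28561

Step 1 — compute v_13(x) by factoring powers of 13 out of the numerator and denominator: v_13(48/314171) = -4. Step 2 — apply |x|_p = p^{-v_p(x)} = 13^{4} = 28561.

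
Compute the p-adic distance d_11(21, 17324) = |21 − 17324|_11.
d_11(21, 17324) = 1/1331

Step 1 — x − y = 21 − 17324 = -17303. Step 2 — v_11(-17303) = 3 (factor: -17303 = −(11^3 · 13); the sign does not affect v_p). Step 3 — |x − y|_11 = 11^{-3} = 1/1331.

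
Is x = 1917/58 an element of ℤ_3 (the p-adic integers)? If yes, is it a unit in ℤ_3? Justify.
x ∈ ℤ_3 but not a unit; v_3(x) = 3 > 0

ℤ_3 = {x ∈ ℚ_3 : v_3(x) ≥ 0} and ℤ_3^× = {x ∈ ℤ_3 : v_3(x) = 0}. Here v_3(1917/58) = v_3(num) − v_3(den) = 3; compare against these criteria.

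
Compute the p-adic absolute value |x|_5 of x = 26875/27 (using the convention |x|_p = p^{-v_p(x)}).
|26875/27|_5 = 1/625

Step 1 — compute v_5(x) by factoring powers of 5 out of the numerator and denominator: v_5(26875/27) = 4. Step 2 — apply |x|_p = p^{-v_p(x)} = 5^{-4} = 1/625.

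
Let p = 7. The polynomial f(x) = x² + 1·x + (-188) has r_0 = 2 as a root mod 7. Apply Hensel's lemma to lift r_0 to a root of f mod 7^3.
r_2 = 303 (mod 343)

Hensel: r_{i+1} = r_i − f(r_i)·(f′(r_i))^{-1} mod 7^{i+2}, f′(x) = 2x + 1. Iterate:
  r_0 = 2 (mod 7)
  r_1 = 9 (mod 49)
  r_2 = 303 (mod 343)
Final: r = 303 satisfies f(r) ≡ 0 mod 7^3.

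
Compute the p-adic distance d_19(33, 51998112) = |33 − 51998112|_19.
d_19(33, 51998112) = 1/2476099

Step 1 — x − y = 33 − 51998112 = -51998079. Step 2 — v_19(-51998079) = 5 (factor: -51998079 = −(19^5 · 21); the sign does not affect v_p). Step 3 — |x − y|_19 = 19^{-5} = 1/2476099.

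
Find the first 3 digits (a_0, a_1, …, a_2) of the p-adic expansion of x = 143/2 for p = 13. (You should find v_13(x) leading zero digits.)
(a_0, …, a_2) = (0, 12, 6)

v_13(143/2) = 1, so a_0 = ... = a_0 = 0. Factor out: x = 13^1 · u with u = 11/2 a unit in ℤ_13. Expand u iteratively via a_{v+i} = u_i mod 13, u_{i+1} = (u_i − a_{v+i})/13:
  u_0 = 11/2;  a_1 = 12;  u_1 = (u_0 − 12)/13 = -1/2
  u_1 = -1/2;  a_2 = 6;  u_2 = (u_1 − 6)/13 = -1/2
Digits: (0, 12, 6).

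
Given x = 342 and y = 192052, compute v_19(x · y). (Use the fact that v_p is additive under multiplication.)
v_19(65681784) = 4

v_p(x) = 1 (factor: 342 = 19^1 · 18); v_p(y) = 3 (factor: 192052 = 19^3 · 28). Additivity: v_p(xy) = v_p(x) + v_p(y) = 1 + 3 = 4. (Direct check: xy = 65681784 = 19^4 · (504).)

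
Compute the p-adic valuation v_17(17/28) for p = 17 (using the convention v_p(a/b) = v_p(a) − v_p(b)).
v_17(17/28) = 1

Factor powers of 17 from the numerator and denominator of the reduced fraction: 17 = 17^1 · 1 and 28 = 17^0 · 28. Apply v_p(a/b) = v_p(a) − v_p(b): v_17(17/28) = 1 − 0 = 1.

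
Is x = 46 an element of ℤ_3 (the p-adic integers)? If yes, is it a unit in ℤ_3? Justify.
x ∈ ℤ_3^× (unit); v_3(x) = 0

ℤ_3 = {x ∈ ℚ_3 : v_3(x) ≥ 0} and ℤ_3^× = {x ∈ ℤ_3 : v_3(x) = 0}. Here v_3(46) = v_3(num) − v_3(den) = 0; compare against these criteria.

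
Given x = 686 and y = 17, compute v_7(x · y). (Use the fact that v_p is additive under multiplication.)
v_7(11662) = 3

v_p(x) = 3 (factor: 686 = 7^3 · 2); v_p(y) = 0 (factor: 17 = 7^0 · 17). Additivity: v_p(xy) = v_p(x) + v_p(y) = 3 + 0 = 3. (Direct check: xy = 11662 = 7^3 · (34).)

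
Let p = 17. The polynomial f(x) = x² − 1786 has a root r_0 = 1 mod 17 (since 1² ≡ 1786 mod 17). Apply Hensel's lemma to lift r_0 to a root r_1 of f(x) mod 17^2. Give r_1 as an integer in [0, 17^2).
r_1 = 171 (mod 289)

Hensel's recurrence: r_{i+1} = r_i − f(r_i)·(f′(r_i))^{-1} mod 17^{i+2}, with f′(x) = 2x. Iterate:
  r_0 = 1 (mod 17)
  r_1 = 171 (mod 289)
Final: r_1 = 171, and one checks f(r_1) ≡ 0 mod 17^2.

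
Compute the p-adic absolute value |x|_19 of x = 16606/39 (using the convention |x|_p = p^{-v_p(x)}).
|16606/39|_19 = 1/361

Step 1 — compute v_19(x) by factoring powers of 19 out of the numerator and denominator: v_19(16606/39) = 2. Step 2 — apply |x|_p = p^{-v_p(x)} = 19^{-2} = 1/361.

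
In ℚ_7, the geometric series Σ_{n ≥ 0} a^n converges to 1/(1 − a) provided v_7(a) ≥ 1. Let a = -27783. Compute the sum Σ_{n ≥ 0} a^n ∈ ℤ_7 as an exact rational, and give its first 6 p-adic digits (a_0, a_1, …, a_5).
Σ a^n = 1/(1 − a) = 1/27784;  first 6 digits = (1, 0, 0, 3, 2, 5)

v_7(a) = 3 ≥ 1, so the series converges in ℤ_7 to 1/(1 − a) = 1/(1 − (-27783)) = 1/27784. Expand this rational in ℤ_7: compute digits iteratively via d_i = x_i mod 7, x_{i+1} = (x_i − d_i)/7. The first 6 digits are (1, 0, 0, 3, 2, 5).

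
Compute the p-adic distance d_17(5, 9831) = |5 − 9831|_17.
d_17(5, 9831) = 1/4913

Step 1 — x − y = 5 − 9831 = -9826. Step 2 — v_17(-9826) = 3 (factor: -9826 = −(17^3 · 2); the sign does not affect v_p). Step 3 — |x − y|_17 = 17^{-3} = 1/4913.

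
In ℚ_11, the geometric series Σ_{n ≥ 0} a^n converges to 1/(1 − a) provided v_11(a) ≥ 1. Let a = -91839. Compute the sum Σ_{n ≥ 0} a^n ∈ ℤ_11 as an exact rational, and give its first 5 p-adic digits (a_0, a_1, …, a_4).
Σ a^n = 1/(1 − a) = 1/91840;  first 5 digits = (1, 0, 0, 8, 4)

v_11(a) = 3 ≥ 1, so the series converges in ℤ_11 to 1/(1 − a) = 1/(1 − (-91839)) = 1/91840. Expand this rational in ℤ_11: compute digits iteratively via d_i = x_i mod 11, x_{i+1} = (x_i − d_i)/11. The first 5 digits are (1, 0, 0, 8, 4).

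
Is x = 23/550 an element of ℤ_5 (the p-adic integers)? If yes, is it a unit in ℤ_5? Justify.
x ∉ ℤ_5 (v_5(x) = -2 < 0)

ℤ_5 = {x ∈ ℚ_5 : v_5(x) ≥ 0} and ℤ_5^× = {x ∈ ℤ_5 : v_5(x) = 0}. Here v_5(23/550) = v_5(num) − v_5(den) = -2; compare against these criteria.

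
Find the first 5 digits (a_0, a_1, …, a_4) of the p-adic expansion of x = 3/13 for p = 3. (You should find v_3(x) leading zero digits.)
(a_0, …, a_4) = (0, 1, 2, 2, 0)

v_3(3/13) = 1, so a_0 = ... = a_0 = 0. Factor out: x = 3^1 · u with u = 1/13 a unit in ℤ_3. Expand u iteratively via a_{v+i} = u_i mod 3, u_{i+1} = (u_i − a_{v+i})/3:
  u_0 = 1/13;  a_1 = 1;  u_1 = (u_0 − 1)/3 = -4/13
  u_1 = -4/13;  a_2 = 2;  u_2 = (u_1 − 2)/3 = -10/13
  u_2 = -10/13;  a_3 = 2;  u_3 = (u_2 − 2)/3 = -12/13
  u_3 = -12/13;  a_4 = 0;  u_4 = (u_3 − 0)/3 = -4/13
Digits: (0, 1, 2, 2, 0).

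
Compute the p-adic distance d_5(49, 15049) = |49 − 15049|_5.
d_5(49, 15049) = 1/625

Step 1 — x − y = 49 − 15049 = -15000. Step 2 — v_5(-15000) = 4 (factor: -15000 = −(5^4 · 24); the sign does not affect v_p). Step 3 — |x − y|_5 = 5^{-4} = 1/625.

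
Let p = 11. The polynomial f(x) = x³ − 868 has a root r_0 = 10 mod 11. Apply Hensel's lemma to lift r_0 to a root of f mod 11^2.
r_1 = 87 (mod 121)

Hensel: r_{i+1} = r_i − f(r_i)/f′(r_i) mod 11^{i+2}, where f′(x) = 3x². Iterate:
  r_0 = 10 (mod 11)
  r_1 = 87 (mod 121)
Final: r = 87 with f(r) ≡ 0 mod 11^2.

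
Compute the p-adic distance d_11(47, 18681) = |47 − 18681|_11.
d_11(47, 18681) = 1/1331

Step 1 — x − y = 47 − 18681 = -18634. Step 2 — v_11(-18634) = 3 (factor: -18634 = −(11^3 · 14); the sign does not affect v_p). Step 3 — |x − y|_11 = 11^{-3} = 1/1331.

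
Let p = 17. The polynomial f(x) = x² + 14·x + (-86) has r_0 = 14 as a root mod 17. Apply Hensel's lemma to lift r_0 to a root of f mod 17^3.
r_2 = 915 (mod 4913)

Hensel: r_{i+1} = r_i − f(r_i)·(f′(r_i))^{-1} mod 17^{i+2}, f′(x) = 2x + 14. Iterate:
  r_0 = 14 (mod 17)
  r_1 = 48 (mod 289)
  r_2 = 915 (mod 4913)
Final: r = 915 satisfies f(r) ≡ 0 mod 17^3.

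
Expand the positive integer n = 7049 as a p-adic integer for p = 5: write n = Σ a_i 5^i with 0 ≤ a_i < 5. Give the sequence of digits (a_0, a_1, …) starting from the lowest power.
(a_0, a_1, …) = (4, 4, 1, 1, 1, 2)

Repeated division by 5 gives the digits low-to-high: 7049 = 4 + 4·5^1 + 1·5^2 + 1·5^3 + 1·5^4 + 2·5^5. Digit sequence: (4, 4, 1, 1, 1, 2).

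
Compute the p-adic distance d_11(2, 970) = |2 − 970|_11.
d_11(2, 970) = 1/121

Step 1 — x − y = 2 − 970 = -968. Step 2 — v_11(-968) = 2 (factor: -968 = −(11^2 · 8); the sign does not affect v_p). Step 3 — |x − y|_11 = 11^{-2} = 1/121.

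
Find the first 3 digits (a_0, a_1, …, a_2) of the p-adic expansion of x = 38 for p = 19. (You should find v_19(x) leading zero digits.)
(a_0, …, a_2) = (0, 2, 0)

v_19(38) = 1, so a_0 = ... = a_0 = 0. Factor out: x = 19^1 · u with u = 2 a unit in ℤ_19. Expand u iteratively via a_{v+i} = u_i mod 19, u_{i+1} = (u_i − a_{v+i})/19:
  u_0 = 2;  a_1 = 2;  u_1 = (u_0 − 2)/19 = 0
  u_1 = 0;  a_2 = 0;  u_2 = (u_1 − 0)/19 = 0
Digits: (0, 2, 0).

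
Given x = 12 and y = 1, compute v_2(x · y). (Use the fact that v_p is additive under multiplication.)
v_2(12) = 2

v_p(x) = 2 (factor: 12 = 2^2 · 3); v_p(y) = 0 (factor: 1 = 2^0 · 1). Additivity: v_p(xy) = v_p(x) + v_p(y) = 2 + 0 = 2. (Direct check: xy = 12 = 2^2 · (3).)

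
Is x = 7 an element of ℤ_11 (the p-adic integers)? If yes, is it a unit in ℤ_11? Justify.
x ∈ ℤ_11^× (unit); v_11(x) = 0

ℤ_11 = {x ∈ ℚ_11 : v_11(x) ≥ 0} and ℤ_11^× = {x ∈ ℤ_11 : v_11(x) = 0}. Here v_11(7) = v_11(num) − v_11(den) = 0; compare against these criteria.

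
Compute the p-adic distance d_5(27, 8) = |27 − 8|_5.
d_5(27, 8) = 1

Step 1 — x − y = 27 − 8 = 19. Step 2 — v_5(19) = 0 (factor: 19 = (5^0 · 19); the sign does not affect v_p). Step 3 — |x − y|_5 = 5^{0} = 1.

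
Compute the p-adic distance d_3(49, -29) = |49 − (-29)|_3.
d_3(49, -29) = 1/3

Step 1 — x − y = 49 − (-29) = 78. Step 2 — v_3(78) = 1 (factor: 78 = (3^1 · 26); the sign does not affect v_p). Step 3 — |x − y|_3 = 3^{-1} = 1/3.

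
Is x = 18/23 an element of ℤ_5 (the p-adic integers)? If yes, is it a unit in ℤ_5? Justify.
x ∈ ℤ_5^× (unit); v_5(x) = 0

ℤ_5 = {x ∈ ℚ_5 : v_5(x) ≥ 0} and ℤ_5^× = {x ∈ ℤ_5 : v_5(x) = 0}. Here v_5(18/23) = v_5(num) − v_5(den) = 0; compare against these criteria.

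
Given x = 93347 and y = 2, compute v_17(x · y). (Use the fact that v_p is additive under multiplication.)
v_17(186694) = 3

v_p(x) = 3 (factor: 93347 = 17^3 · 19); v_p(y) = 0 (factor: 2 = 17^0 · 2). Additivity: v_p(xy) = v_p(x) + v_p(y) = 3 + 0 = 3. (Direct check: xy = 186694 = 17^3 · (38).)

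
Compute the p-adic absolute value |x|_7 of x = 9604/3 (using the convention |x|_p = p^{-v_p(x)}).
|9604/3|_7 = 1/2401

Step 1 — compute v_7(x) by factoring powers of 7 out of the numerator and denominator: v_7(9604/3) = 4. Step 2 — apply |x|_p = p^{-v_p(x)} = 7^{-4} = 1/2401.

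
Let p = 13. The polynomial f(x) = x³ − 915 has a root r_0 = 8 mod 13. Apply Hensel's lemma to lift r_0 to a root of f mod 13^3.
r_2 = 268 (mod 2197)

Hensel: r_{i+1} = r_i − f(r_i)/f′(r_i) mod 13^{i+2}, where f′(x) = 3x². Iterate:
  r_0 = 8 (mod 13)
  r_1 = 99 (mod 169)
  r_2 = 268 (mod 2197)
Final: r = 268 with f(r) ≡ 0 mod 13^3.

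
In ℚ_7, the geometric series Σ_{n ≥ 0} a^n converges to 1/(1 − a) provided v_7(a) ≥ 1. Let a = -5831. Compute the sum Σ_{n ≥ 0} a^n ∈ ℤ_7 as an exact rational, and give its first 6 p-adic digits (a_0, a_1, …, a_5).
Σ a^n = 1/(1 − a) = 1/5832;  first 6 digits = (1, 0, 0, 4, 4, 6)

v_7(a) = 3 ≥ 1, so the series converges in ℤ_7 to 1/(1 − a) = 1/(1 − (-5831)) = 1/5832. Expand this rational in ℤ_7: compute digits iteratively via d_i = x_i mod 7, x_{i+1} = (x_i − d_i)/7. The first 6 digits are (1, 0, 0, 4, 4, 6).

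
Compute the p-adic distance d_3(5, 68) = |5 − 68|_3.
d_3(5, 68) = 1/9

Step 1 — x − y = 5 − 68 = -63. Step 2 — v_3(-63) = 2 (factor: -63 = −(3^2 · 7); the sign does not affect v_p). Step 3 — |x − y|_3 = 3^{-2} = 1/9.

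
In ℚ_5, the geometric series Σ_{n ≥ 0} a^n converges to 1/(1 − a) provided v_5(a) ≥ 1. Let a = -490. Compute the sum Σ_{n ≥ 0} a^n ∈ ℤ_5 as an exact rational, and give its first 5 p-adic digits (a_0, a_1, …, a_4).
Σ a^n = 1/(1 − a) = 1/491;  first 5 digits = (1, 2, 4, 4, 0)

v_5(a) = 1 ≥ 1, so the series converges in ℤ_5 to 1/(1 − a) = 1/(1 − (-490)) = 1/491. Expand this rational in ℤ_5: compute digits iteratively via d_i = x_i mod 5, x_{i+1} = (x_i − d_i)/5. The first 5 digits are (1, 2, 4, 4, 0).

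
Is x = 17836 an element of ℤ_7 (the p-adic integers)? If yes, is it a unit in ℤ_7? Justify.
x ∈ ℤ_7 but not a unit; v_7(x) = 3 > 0

ℤ_7 = {x ∈ ℚ_7 : v_7(x) ≥ 0} and ℤ_7^× = {x ∈ ℤ_7 : v_7(x) = 0}. Here v_7(17836) = v_7(num) − v_7(den) = 3; compare against these criteria.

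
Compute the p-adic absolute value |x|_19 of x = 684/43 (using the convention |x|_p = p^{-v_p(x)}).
|684/43|_19 = 1/19

Step 1 — compute v_19(x) by factoring powers of 19 out of the numerator and denominator: v_19(684/43) = 1. Step 2 — apply |x|_p = p^{-v_p(x)} = 19^{-1} = 1/19.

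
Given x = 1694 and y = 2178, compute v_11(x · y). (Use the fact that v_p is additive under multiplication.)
v_11(3689532) = 4

v_p(x) = 2 (factor: 1694 = 11^2 · 14); v_p(y) = 2 (factor: 2178 = 11^2 · 18). Additivity: v_p(xy) = v_p(x) + v_p(y) = 2 + 2 = 4. (Direct check: xy = 3689532 = 11^4 · (252).)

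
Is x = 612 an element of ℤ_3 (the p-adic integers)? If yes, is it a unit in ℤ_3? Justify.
x ∈ ℤ_3 but not a unit; v_3(x) = 2 > 0

ℤ_3 = {x ∈ ℚ_3 : v_3(x) ≥ 0} and ℤ_3^× = {x ∈ ℤ_3 : v_3(x) = 0}. Here v_3(612) = v_3(num) − v_3(den) = 2; compare against these criteria.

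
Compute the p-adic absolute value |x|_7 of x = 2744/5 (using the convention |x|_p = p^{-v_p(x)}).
|2744/5|_7 = 1/343

Step 1 — compute v_7(x) by factoring powers of 7 out of the numerator and denominator: v_7(2744/5) = 3. Step 2 — apply |x|_p = p^{-v_p(x)} = 7^{-3} = 1/343.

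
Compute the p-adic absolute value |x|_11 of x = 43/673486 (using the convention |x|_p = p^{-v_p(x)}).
|43/673486|_11 = 14641

Step 1 — compute v_11(x) by factoring powers of 11 out of the numerator and denominator: v_11(43/673486) = -4. Step 2 — apply |x|_p = p^{-v_p(x)} = 11^{4} = 14641.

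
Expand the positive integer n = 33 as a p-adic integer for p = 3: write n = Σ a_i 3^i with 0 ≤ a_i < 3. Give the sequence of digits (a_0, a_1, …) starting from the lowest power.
(a_0, a_1, …) = (0, 2, 0, 1)

Repeated division by 3 gives the digits low-to-high: 33 = 2·3^1 + 1·3^3. Digit sequence: (0, 2, 0, 1).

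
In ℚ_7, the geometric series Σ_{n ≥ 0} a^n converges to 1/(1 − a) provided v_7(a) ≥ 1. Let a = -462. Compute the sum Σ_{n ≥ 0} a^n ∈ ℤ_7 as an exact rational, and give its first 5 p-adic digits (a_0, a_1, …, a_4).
Σ a^n = 1/(1 − a) = 1/463;  first 5 digits = (1, 4, 6, 5, 6)

v_7(a) = 1 ≥ 1, so the series converges in ℤ_7 to 1/(1 − a) = 1/(1 − (-462)) = 1/463. Expand this rational in ℤ_7: compute digits iteratively via d_i = x_i mod 7, x_{i+1} = (x_i − d_i)/7. The first 5 digits are (1, 4, 6, 5, 6).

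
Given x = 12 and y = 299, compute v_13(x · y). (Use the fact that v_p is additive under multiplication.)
v_13(3588) = 1

v_p(x) = 0 (factor: 12 = 13^0 · 12); v_p(y) = 1 (factor: 299 = 13^1 · 23). Additivity: v_p(xy) = v_p(x) + v_p(y) = 0 + 1 = 1. (Direct check: xy = 3588 = 13^1 · (276).)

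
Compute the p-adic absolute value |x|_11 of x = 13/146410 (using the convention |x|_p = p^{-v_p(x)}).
|13/146410|_11 = 14641

Step 1 — compute v_11(x) by factoring powers of 11 out of the numerator and denominator: v_11(13/146410) = -4. Step 2 — apply |x|_p = p^{-v_p(x)} = 11^{4} = 14641.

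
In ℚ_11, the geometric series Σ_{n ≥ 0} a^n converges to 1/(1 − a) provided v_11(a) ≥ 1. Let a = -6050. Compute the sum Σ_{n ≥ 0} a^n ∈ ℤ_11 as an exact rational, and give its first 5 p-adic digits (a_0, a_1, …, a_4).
Σ a^n = 1/(1 − a) = 1/6051;  first 5 digits = (1, 0, 5, 6, 2)

v_11(a) = 2 ≥ 1, so the series converges in ℤ_11 to 1/(1 − a) = 1/(1 − (-6050)) = 1/6051. Expand this rational in ℤ_11: compute digits iteratively via d_i = x_i mod 11, x_{i+1} = (x_i − d_i)/11. The first 5 digits are (1, 0, 5, 6, 2).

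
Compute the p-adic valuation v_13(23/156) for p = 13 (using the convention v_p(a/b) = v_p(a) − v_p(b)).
v_13(23/156) = -1

Factor powers of 13 from the numerator and denominator of the reduced fraction: 23 = 13^0 · 23 and 156 = 13^1 · 12. Apply v_p(a/b) = v_p(a) − v_p(b): v_13(23/156) = 0 − 1 = -1.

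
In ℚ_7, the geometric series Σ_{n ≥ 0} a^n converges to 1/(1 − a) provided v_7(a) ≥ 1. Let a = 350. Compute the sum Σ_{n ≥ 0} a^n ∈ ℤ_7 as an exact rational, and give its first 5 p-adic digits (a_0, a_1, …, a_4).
Σ a^n = 1/(1 − a) = -1/349;  first 5 digits = (1, 1, 1, 2, 3)

v_7(a) = 1 ≥ 1, so the series converges in ℤ_7 to 1/(1 − a) = 1/(1 − 350) = -1/349. Expand this rational in ℤ_7: compute digits iteratively via d_i = x_i mod 7, x_{i+1} = (x_i − d_i)/7. The first 5 digits are (1, 1, 1, 2, 3).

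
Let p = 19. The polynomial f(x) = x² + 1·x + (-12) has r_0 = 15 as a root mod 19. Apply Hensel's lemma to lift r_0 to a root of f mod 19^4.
r_3 = 130317 (mod 130321)

Hensel: r_{i+1} = r_i − f(r_i)·(f′(r_i))^{-1} mod 19^{i+2}, f′(x) = 2x + 1. Iterate:
  r_0 = 15 (mod 19)
  r_1 = 357 (mod 361)
  r_2 = 6855 (mod 6859)
  r_3 = 130317 (mod 130321)
Final: r = 130317 satisfies f(r) ≡ 0 mod 19^4.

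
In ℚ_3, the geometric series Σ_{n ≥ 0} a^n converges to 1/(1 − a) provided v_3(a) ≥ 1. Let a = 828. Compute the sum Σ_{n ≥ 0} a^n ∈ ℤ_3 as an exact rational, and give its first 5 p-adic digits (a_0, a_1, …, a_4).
Σ a^n = 1/(1 − a) = -1/827;  first 5 digits = (1, 0, 2, 0, 2)

v_3(a) = 2 ≥ 1, so the series converges in ℤ_3 to 1/(1 − a) = 1/(1 − 828) = -1/827. Expand this rational in ℤ_3: compute digits iteratively via d_i = x_i mod 3, x_{i+1} = (x_i − d_i)/3. The first 5 digits are (1, 0, 2, 0, 2).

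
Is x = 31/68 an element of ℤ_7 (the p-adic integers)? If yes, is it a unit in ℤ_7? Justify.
x ∈ ℤ_7^× (unit); v_7(x) = 0

ℤ_7 = {x ∈ ℚ_7 : v_7(x) ≥ 0} and ℤ_7^× = {x ∈ ℤ_7 : v_7(x) = 0}. Here v_7(31/68) = v_7(num) − v_7(den) = 0; compare against these criteria.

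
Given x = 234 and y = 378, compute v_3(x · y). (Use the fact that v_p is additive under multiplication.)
v_3(88452) = 5

v_p(x) = 2 (factor: 234 = 3^2 · 26); v_p(y) = 3 (factor: 378 = 3^3 · 14). Additivity: v_p(xy) = v_p(x) + v_p(y) = 2 + 3 = 5. (Direct check: xy = 88452 = 3^5 · (364).)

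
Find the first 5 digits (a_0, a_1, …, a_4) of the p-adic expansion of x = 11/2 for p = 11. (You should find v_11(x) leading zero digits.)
(a_0, …, a_4) = (0, 6, 5, 5, 5)

v_11(11/2) = 1, so a_0 = ... = a_0 = 0. Factor out: x = 11^1 · u with u = 1/2 a unit in ℤ_11. Expand u iteratively via a_{v+i} = u_i mod 11, u_{i+1} = (u_i − a_{v+i})/11:
  u_0 = 1/2;  a_1 = 6;  u_1 = (u_0 − 6)/11 = -1/2
  u_1 = -1/2;  a_2 = 5;  u_2 = (u_1 − 5)/11 = -1/2
  u_2 = -1/2;  a_3 = 5;  u_3 = (u_2 − 5)/11 = -1/2
  u_3 = -1/2;  a_4 = 5;  u_4 = (u_3 − 5)/11 = -1/2
Digits: (0, 6, 5, 5, 5).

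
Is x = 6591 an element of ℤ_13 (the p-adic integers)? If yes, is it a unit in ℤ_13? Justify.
x ∈ ℤ_13 but not a unit; v_13(x) = 3 > 0

ℤ_13 = {x ∈ ℚ_13 : v_13(x) ≥ 0} and ℤ_13^× = {x ∈ ℤ_13 : v_13(x) = 0}. Here v_13(6591) = v_13(num) − v_13(den) = 3; compare against these criteria.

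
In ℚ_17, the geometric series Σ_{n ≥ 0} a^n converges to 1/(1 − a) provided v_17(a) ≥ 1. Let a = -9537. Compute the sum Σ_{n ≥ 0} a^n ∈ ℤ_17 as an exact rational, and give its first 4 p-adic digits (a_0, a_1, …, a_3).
Σ a^n = 1/(1 − a) = 1/9538;  first 4 digits = (1, 0, 1, 15)

v_17(a) = 2 ≥ 1, so the series converges in ℤ_17 to 1/(1 − a) = 1/(1 − (-9537)) = 1/9538. Expand this rational in ℤ_17: compute digits iteratively via d_i = x_i mod 17, x_{i+1} = (x_i − d_i)/17. The first 4 digits are (1, 0, 1, 15).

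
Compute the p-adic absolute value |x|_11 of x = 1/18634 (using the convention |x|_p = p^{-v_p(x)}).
|1/18634|_11 = 1331

Step 1 — compute v_11(x) by factoring powers of 11 out of the numerator and denominator: v_11(1/18634) = -3. Step 2 — apply |x|_p = p^{-v_p(x)} = 11^{3} = 1331.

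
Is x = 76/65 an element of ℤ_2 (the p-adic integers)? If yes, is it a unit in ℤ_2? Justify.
x ∈ ℤ_2 but not a unit; v_2(x) = 2 > 0

ℤ_2 = {x ∈ ℚ_2 : v_2(x) ≥ 0} and ℤ_2^× = {x ∈ ℤ_2 : v_2(x) = 0}. Here v_2(76/65) = v_2(num) − v_2(den) = 2; compare against these criteria.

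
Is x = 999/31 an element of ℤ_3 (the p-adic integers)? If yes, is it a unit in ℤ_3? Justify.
x ∈ ℤ_3 but not a unit; v_3(x) = 3 > 0

ℤ_3 = {x ∈ ℚ_3 : v_3(x) ≥ 0} and ℤ_3^× = {x ∈ ℤ_3 : v_3(x) = 0}. Here v_3(999/31) = v_3(num) − v_3(den) = 3; compare against these criteria.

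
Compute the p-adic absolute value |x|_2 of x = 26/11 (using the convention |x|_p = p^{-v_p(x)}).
|26/11|_2 = 1/2

Step 1 — compute v_2(x) by factoring powers of 2 out of the numerator and denominator: v_2(26/11) = 1. Step 2 — apply |x|_p = p^{-v_p(x)} = 2^{-1} = 1/2.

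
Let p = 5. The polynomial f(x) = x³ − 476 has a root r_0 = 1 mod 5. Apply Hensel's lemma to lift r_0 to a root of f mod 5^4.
r_3 = 576 (mod 625)

Hensel: r_{i+1} = r_i − f(r_i)/f′(r_i) mod 5^{i+2}, where f′(x) = 3x². Iterate:
  r_0 = 1 (mod 5)
  r_1 = 1 (mod 25)
  r_2 = 76 (mod 125)
  r_3 = 576 (mod 625)
Final: r = 576 with f(r) ≡ 0 mod 5^4.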